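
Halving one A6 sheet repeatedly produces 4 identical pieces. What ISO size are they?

4 = 2^2, so 2 halving steps.
A6 → A7 → … → A8 after 2 steps.

A8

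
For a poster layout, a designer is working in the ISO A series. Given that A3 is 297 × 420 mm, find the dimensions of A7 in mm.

A4: ⌊420/2⌋ × 297 = 210 × 297 mm
A5: ⌊297/2⌋ × 210 = 148 × 210 mm
A6: ⌊210/2⌋ × 148 = 105 × 148 mm
A7: ⌊148/2⌋ × 105 = 74 × 105 mm

74 × 105 mm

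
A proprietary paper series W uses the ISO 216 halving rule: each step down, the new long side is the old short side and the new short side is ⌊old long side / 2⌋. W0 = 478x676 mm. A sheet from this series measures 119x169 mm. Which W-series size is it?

W0: 478 × 676 mm
W1: 338 × 478 mm
W2: 239 × 338 mm
W3: 169 × 239 mm
W4: 119 × 169 mm
W5: 84 × 119 mm
→ matches W4.

W4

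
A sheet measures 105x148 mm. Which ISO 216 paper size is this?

Aspect ratio 148/105 ≈ 1.410 — close to the ISO √2 ≈ 1.414.
In the A-series (A0 area = 1 m²): A6 = 105 × 148 mm.

A6 (105 × 148 mm)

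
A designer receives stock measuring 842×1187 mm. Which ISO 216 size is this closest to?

A0 (841 × 1189 mm)

Aspect ratio 1187/842 ≈ 1.410 — close to the ISO √2 ≈ 1.414.
In the A-series (A0 area = 1 m²): A0 = 841 × 1189 mm.
Off by 3 mm total — nearest standard size.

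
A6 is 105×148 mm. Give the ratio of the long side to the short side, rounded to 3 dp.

148 / 105 = 1.410
ISO 216 targets √2 ≈ 1.414; the -0.005 deviation is from mm rounding.

1.410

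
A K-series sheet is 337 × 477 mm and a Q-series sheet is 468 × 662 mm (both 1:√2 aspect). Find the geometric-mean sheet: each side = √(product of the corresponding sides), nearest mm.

Short side: √(337 · 468) = √157716 ≈ 397.1 → 397 mm
Long side: √(477 · 662) = √315774 ≈ 561.9 → 562 mm

397 × 562 mm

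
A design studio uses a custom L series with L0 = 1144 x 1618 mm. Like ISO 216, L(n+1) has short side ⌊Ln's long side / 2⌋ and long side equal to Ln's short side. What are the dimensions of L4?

L1: ⌊1618/2⌋ × 1144 = 809 × 1144 mm
L2: ⌊1144/2⌋ × 809 = 572 × 809 mm
L3: ⌊809/2⌋ × 572 = 404 × 572 mm
L4: ⌊572/2⌋ × 404 = 286 × 404 mm

286 × 404 mm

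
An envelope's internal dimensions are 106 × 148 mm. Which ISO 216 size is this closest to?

A6 (105 × 148 mm)

Aspect ratio 148/106 ≈ 1.396 (ISO target is √2 ≈ 1.414).
In the A-series (A0 area = 1 m²): A6 = 105 × 148 mm.
Off by 1 mm total — nearest standard size.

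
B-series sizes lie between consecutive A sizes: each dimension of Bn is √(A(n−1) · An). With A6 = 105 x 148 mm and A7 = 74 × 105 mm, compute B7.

Short side: √(105 · 74) = √7770 ≈ 88.1 → 88 mm
Long side: √(148 · 105) = √15540 ≈ 124.7 → 125 mm

88 × 125 mm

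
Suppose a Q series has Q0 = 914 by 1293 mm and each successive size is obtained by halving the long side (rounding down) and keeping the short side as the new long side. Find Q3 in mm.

323 × 457 mm

Q1: ⌊1293/2⌋ × 914 = 646 × 914 mm
Q2: ⌊914/2⌋ × 646 = 457 × 646 mm
Q3: ⌊646/2⌋ × 457 = 323 × 457 mm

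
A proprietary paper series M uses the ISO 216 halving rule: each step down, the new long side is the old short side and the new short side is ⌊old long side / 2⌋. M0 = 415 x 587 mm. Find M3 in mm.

M1: ⌊587/2⌋ × 415 = 293 × 415 mm
M2: ⌊415/2⌋ × 293 = 207 × 293 mm
M3: ⌊293/2⌋ × 207 = 146 × 207 mm

146 × 207 mm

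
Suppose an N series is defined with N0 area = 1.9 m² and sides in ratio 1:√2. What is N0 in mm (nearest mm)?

1159 × 1639 mm

Let the short side be w mm. Then w · w√2 = 1.9 m² = 1,900,000 mm².
w² = 1,900,000/√2, so w ≈ 1159.1 mm; long side = w√2 ≈ 1639.2 mm.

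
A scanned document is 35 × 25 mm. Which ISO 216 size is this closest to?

Aspect ratio 35/25 ≈ 1.400 — close to the ISO √2 ≈ 1.414.
In the A-series (A0 area = 1 m²): A10 = 26 × 37 mm.
Off by 3 mm total — nearest standard size.

A10 (26 × 37 mm)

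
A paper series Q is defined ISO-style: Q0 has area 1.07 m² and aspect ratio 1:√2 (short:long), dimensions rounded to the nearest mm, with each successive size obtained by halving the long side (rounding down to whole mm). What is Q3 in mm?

307 × 435 mm

Let Q0's short side be w mm. w · w√2 = 1.07 m² = 1,070,000 mm², so w ≈ 869.8 mm and w√2 ≈ 1230.1 mm → Q0 = 870 × 1230 mm.
Q1: ⌊1230/2⌋ × 870 = 615 × 870 mm
Q2: ⌊870/2⌋ × 615 = 435 × 615 mm
Q3: ⌊615/2⌋ × 435 = 307 × 435 mm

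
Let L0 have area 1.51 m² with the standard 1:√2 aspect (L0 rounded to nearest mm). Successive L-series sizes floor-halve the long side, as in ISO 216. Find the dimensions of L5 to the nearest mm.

Let L0's short side be w mm. w · w√2 = 1.51 m² = 1,510,000 mm², so w ≈ 1033.3 mm and w√2 ≈ 1461.3 mm → L0 = 1033 × 1461 mm.
L1: ⌊1461/2⌋ × 1033 = 730 × 1033 mm
L2: ⌊1033/2⌋ × 730 = 516 × 730 mm
L3: ⌊730/2⌋ × 516 = 365 × 516 mm
L4: ⌊516/2⌋ × 365 = 258 × 365 mm
L5: ⌊365/2⌋ × 258 = 182 × 258 mm

182 × 258 mm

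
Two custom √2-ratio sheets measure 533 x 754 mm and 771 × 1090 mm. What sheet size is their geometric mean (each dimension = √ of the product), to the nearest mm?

641 × 907 mm

Short side: √(533 · 771) = √410943 ≈ 641.0 → 641 mm
Long side: √(754 · 1090) = √821860 ≈ 906.6 → 907 mm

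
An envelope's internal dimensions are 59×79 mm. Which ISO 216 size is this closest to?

C8 (57 × 81 mm)

Aspect ratio 79/59 ≈ 1.339 (ISO target is √2 ≈ 1.414).
In the C-series (envelope sizes, between A and B): C8 = 57 × 81 mm.
Off by 4 mm total — nearest standard size.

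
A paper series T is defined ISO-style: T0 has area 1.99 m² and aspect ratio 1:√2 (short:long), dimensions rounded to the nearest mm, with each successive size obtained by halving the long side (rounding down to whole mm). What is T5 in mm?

Let T0's short side be w mm. w · w√2 = 1.99 m² = 1,990,000 mm², so w ≈ 1186.2 mm and w√2 ≈ 1677.6 mm → T0 = 1186 × 1678 mm.
T1: ⌊1678/2⌋ × 1186 = 839 × 1186 mm
T2: ⌊1186/2⌋ × 839 = 593 × 839 mm
T3: ⌊839/2⌋ × 593 = 419 × 593 mm
T4: ⌊593/2⌋ × 419 = 296 × 419 mm
T5: ⌊419/2⌋ × 296 = 209 × 296 mm

209 × 296 mm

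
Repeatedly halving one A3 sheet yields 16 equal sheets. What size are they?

A7

16 = 2^4, so 4 halving steps.
A3 → A4 → … → A7 after 4 steps.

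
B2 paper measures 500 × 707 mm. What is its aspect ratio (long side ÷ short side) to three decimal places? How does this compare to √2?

1.414

707 / 500 = 1.414
Matches √2 ≈ 1.414 — the ISO 216 defining ratio.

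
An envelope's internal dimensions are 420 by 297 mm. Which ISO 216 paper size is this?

Aspect ratio 420/297 ≈ 1.414 — close to the ISO √2 ≈ 1.414.
In the A-series (A0 area = 1 m²): A3 = 297 × 420 mm.

A3 (297 × 420 mm)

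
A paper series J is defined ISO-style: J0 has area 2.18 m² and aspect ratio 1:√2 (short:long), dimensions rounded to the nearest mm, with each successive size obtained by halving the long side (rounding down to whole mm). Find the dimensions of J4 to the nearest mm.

Let J0's short side be w mm. w · w√2 = 2.18 m² = 2,180,000 mm², so w ≈ 1241.6 mm and w√2 ≈ 1755.8 mm → J0 = 1242 × 1756 mm.
J1: ⌊1756/2⌋ × 1242 = 878 × 1242 mm
J2: ⌊1242/2⌋ × 878 = 621 × 878 mm
J3: ⌊878/2⌋ × 621 = 439 × 621 mm
J4: ⌊621/2⌋ × 439 = 310 × 439 mm

310 × 439 mm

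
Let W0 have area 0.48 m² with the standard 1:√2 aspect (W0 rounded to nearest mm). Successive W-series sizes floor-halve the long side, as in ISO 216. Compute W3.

206 × 291 mm

Let W0's short side be w mm. w · w√2 = 0.48 m² = 480,000 mm², so w ≈ 582.6 mm and w√2 ≈ 823.9 mm → W0 = 583 × 824 mm.
W1: ⌊824/2⌋ × 583 = 412 × 583 mm
W2: ⌊583/2⌋ × 412 = 291 × 412 mm
W3: ⌊412/2⌋ × 291 = 206 × 291 mm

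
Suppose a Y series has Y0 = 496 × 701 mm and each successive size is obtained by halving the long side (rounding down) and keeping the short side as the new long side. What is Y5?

87 × 124 mm

Y1 = 350 × 496 mm (from Y0 by 1 halving).
Y2: ⌊496/2⌋ × 350 = 248 × 350 mm
Y3: ⌊350/2⌋ × 248 = 175 × 248 mm
Y4: ⌊248/2⌋ × 175 = 124 × 175 mm
Y5: ⌊175/2⌋ × 124 = 87 × 124 mm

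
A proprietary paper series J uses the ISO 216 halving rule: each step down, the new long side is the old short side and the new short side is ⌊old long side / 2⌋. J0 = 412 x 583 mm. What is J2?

J1: ⌊583/2⌋ × 412 = 291 × 412 mm
J2: ⌊412/2⌋ × 291 = 206 × 291 mm

206 × 291 mm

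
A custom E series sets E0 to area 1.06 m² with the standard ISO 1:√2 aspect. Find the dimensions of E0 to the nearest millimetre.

866 × 1224 mm

Let the short side be w mm. Then w · w√2 = 1.06 m² = 1,060,000 mm².
w² = 1,060,000/√2, so w ≈ 865.8 mm; long side = w√2 ≈ 1224.4 mm.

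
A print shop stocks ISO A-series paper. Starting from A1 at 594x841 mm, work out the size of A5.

A2: ⌊841/2⌋ × 594 = 420 × 594 mm
A3: ⌊594/2⌋ × 420 = 297 × 420 mm
A4: ⌊420/2⌋ × 297 = 210 × 297 mm
A5: ⌊297/2⌋ × 210 = 148 × 210 mm

148 × 210 mm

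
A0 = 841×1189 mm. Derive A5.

A1: ⌊1189/2⌋ × 841 = 594 × 841 mm
A2: ⌊841/2⌋ × 594 = 420 × 594 mm
A3: ⌊594/2⌋ × 420 = 297 × 420 mm
A4: ⌊420/2⌋ × 297 = 210 × 297 mm
A5: ⌊297/2⌋ × 210 = 148 × 210 mm

148 × 210 mm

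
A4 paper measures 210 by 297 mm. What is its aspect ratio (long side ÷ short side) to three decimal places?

297 / 210 = 1.414
Matches √2 ≈ 1.414 — the ISO 216 defining ratio.

1.414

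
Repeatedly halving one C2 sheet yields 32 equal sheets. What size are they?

32 = 2^5, so 5 halving steps.
C2 → C3 → … → C7 after 5 steps.

C7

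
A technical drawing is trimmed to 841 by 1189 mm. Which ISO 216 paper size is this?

Aspect ratio 1189/841 ≈ 1.414 — close to the ISO √2 ≈ 1.414.
In the A-series (A0 area = 1 m²): A0 = 841 × 1189 mm.

A0 (841 × 1189 mm)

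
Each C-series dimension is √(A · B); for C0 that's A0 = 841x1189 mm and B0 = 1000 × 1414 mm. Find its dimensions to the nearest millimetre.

917 × 1297 mm

Short: √(841 · 1000) = √841000 ≈ 917.1 mm.
Long: √(1189 · 1414) = √1681246 ≈ 1296.6 mm.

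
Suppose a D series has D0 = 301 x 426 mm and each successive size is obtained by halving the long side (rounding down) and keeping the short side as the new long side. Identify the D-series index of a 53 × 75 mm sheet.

D0: 301 × 426 mm
D1: 213 × 301 mm
D2: 150 × 213 mm
D3: 106 × 150 mm
D4: 75 × 106 mm
D5: 53 × 75 mm
D6: 37 × 53 mm
→ matches D5.

D5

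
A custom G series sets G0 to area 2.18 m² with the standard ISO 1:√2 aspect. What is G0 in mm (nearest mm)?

1242 × 1756 mm

Let the short side be w mm. Then w · w√2 = 2.18 m² = 2,180,000 mm².
w² = 2,180,000/√2, so w ≈ 1241.6 mm; long side = w√2 ≈ 1755.8 mm.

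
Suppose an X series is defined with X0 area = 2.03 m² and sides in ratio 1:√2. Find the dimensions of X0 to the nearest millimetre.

Let the short side be w mm. Then w · w√2 = 2.03 m² = 2,030,000 mm².
w² = 2,030,000/√2, so w ≈ 1198.1 mm; long side = w√2 ≈ 1694.4 mm.

1198 × 1694 mm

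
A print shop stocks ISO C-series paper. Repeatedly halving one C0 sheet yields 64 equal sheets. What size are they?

C6

64 = 2^6, so 6 halving steps.
C0 → C1 → … → C6 after 6 steps.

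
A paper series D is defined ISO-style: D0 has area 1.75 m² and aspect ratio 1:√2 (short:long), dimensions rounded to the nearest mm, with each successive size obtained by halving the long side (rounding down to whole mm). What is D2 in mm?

556 × 786 mm

Let D0's short side be w mm. w · w√2 = 1.75 m² = 1,750,000 mm², so w ≈ 1112.4 mm and w√2 ≈ 1573.2 mm → D0 = 1112 × 1573 mm.
D1: ⌊1573/2⌋ × 1112 = 786 × 1112 mm
D2: ⌊1112/2⌋ × 786 = 556 × 786 mm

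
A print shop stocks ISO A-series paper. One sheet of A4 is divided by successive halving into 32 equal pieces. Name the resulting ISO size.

32 = 2^5, so 5 halving steps.
A4 → A5 → … → A9 after 5 steps.

A9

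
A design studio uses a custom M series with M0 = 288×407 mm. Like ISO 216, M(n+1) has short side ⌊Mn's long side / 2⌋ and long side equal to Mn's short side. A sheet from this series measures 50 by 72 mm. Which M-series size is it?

M0: 288 × 407 mm
M1: 203 × 288 mm
M2: 144 × 203 mm
M3: 101 × 144 mm
M4: 72 × 101 mm
M5: 50 × 72 mm
M6: 36 × 50 mm
→ matches M5.

M5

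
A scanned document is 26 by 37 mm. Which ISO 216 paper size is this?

A10 (26 × 37 mm)

Aspect ratio 37/26 ≈ 1.423 — close to the ISO √2 ≈ 1.414.
In the A-series (A0 area = 1 m²): A10 = 26 × 37 mm.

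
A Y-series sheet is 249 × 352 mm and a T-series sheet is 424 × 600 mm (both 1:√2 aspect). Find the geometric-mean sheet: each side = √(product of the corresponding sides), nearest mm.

Short side: √(249 · 424) = √105576 ≈ 324.9 → 325 mm
Long side: √(352 · 600) = √211200 ≈ 459.6 → 460 mm

325 × 460 mm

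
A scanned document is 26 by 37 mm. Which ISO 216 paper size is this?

A10 (26 × 37 mm)

Aspect ratio 37/26 ≈ 1.423 — close to the ISO √2 ≈ 1.414.
In the A-series (A0 area = 1 m²): A10 = 26 × 37 mm.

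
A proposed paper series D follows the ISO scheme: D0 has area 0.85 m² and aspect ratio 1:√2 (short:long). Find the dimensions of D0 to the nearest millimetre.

Let the short side be w mm. Then w · w√2 = 0.85 m² = 850,000 mm².
w² = 850,000/√2, so w ≈ 775.3 mm; long side = w√2 ≈ 1096.4 mm.

775 × 1096 mm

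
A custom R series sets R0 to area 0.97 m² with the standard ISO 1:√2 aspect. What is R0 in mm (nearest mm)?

828 × 1171 mm

Let the short side be w mm. Then w · w√2 = 0.97 m² = 970,000 mm².
w² = 970,000/√2, so w ≈ 828.2 mm; long side = w√2 ≈ 1171.2 mm.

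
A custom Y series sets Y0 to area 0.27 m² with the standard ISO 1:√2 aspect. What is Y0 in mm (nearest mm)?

437 × 618 mm

Let the short side be w mm. Then w · w√2 = 0.27 m² = 270,000 mm².
w² = 270,000/√2, so w ≈ 436.9 mm; long side = w√2 ≈ 617.9 mm.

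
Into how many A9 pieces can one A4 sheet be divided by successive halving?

32

Each ISO step halves the sheet: 1 × A4 → 2 × A5 → 4 × A6 → 8 × A7 → …
From A4 to A9 is 5 halving steps: 2^5 = 32.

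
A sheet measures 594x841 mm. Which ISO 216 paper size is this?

Aspect ratio 841/594 ≈ 1.416 — close to the ISO √2 ≈ 1.414.
In the A-series (A0 area = 1 m²): A1 = 594 × 841 mm.

A1 (594 × 841 mm)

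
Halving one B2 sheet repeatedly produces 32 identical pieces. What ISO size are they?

32 = 2^5, so 5 halving steps.
B2 → B3 → … → B7 after 5 steps.

B7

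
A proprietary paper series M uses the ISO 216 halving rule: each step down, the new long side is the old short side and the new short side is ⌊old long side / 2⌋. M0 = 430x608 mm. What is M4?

107 × 152 mm

M1: ⌊608/2⌋ × 430 = 304 × 430 mm
M2: ⌊430/2⌋ × 304 = 215 × 304 mm
M3: ⌊304/2⌋ × 215 = 152 × 215 mm
M4: ⌊215/2⌋ × 152 = 107 × 152 mm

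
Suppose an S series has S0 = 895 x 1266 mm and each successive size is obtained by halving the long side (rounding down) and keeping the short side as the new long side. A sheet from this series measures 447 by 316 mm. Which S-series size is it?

S3

S0: 895 × 1266 mm
S1: 633 × 895 mm
S2: 447 × 633 mm
S3: 316 × 447 mm
S4: 223 × 316 mm
→ matches S3.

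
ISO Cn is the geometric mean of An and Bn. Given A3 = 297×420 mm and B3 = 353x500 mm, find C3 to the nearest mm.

324 × 458 mm

Short side: √(297 · 353) = √104841 ≈ 323.8 → 324 mm
Long side: √(420 · 500) = √210000 ≈ 458.3 → 458 mm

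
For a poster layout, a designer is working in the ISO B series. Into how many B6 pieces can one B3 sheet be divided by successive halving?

8

Each ISO step halves the sheet: 1 × B3 → 2 × B4 → 4 × B5 → 8 × B6
From B3 to B6 is 3 halving steps: 2^3 = 8.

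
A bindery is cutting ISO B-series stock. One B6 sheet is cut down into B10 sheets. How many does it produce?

B6 = 125 × 176 mm; B10 = 31 × 44 mm.
Each halving step doubles the count; 4 steps from B6 to B10.
2^4 = 16.

16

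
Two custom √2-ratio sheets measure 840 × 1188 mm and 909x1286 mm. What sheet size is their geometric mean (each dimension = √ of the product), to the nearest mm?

Short side: √(840 · 909) = √763560 ≈ 873.8 → 874 mm
Long side: √(1188 · 1286) = √1527768 ≈ 1236.0 → 1236 mm

874 × 1236 mm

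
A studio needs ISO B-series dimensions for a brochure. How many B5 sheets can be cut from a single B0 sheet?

Each ISO step halves the sheet: 1 × B0 → 2 × B1 → 4 × B2 → 8 × B3 → …
From B0 to B5 is 5 halving steps: 2^5 = 32.

32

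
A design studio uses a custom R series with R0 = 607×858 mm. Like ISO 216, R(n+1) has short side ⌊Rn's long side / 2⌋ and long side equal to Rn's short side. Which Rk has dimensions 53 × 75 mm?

R0: 607 × 858 mm
R1: 429 × 607 mm
R2: 303 × 429 mm
R3: 214 × 303 mm
R4: 151 × 214 mm
R5: 107 × 151 mm
R6: 75 × 107 mm
R7: 53 × 75 mm
R8: 37 × 53 mm
→ matches R7.

R7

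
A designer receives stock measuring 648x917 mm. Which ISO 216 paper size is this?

Aspect ratio 917/648 ≈ 1.415 — close to the ISO √2 ≈ 1.414.
In the C-series (envelope sizes, between A and B): C1 = 648 × 917 mm.

C1 (648 × 917 mm)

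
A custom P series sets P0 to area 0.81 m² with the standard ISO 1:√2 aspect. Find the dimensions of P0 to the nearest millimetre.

757 × 1070 mm

Let the short side be w mm. Then w · w√2 = 0.81 m² = 810,000 mm².
w² = 810,000/√2, so w ≈ 756.8 mm; long side = w√2 ≈ 1070.3 mm.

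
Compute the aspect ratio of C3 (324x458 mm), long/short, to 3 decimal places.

1.414

458 / 324 = 1.414
Matches √2 ≈ 1.414 — the ISO 216 defining ratio.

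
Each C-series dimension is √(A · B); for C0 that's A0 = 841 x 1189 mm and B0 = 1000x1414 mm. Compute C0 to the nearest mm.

Short: √(841 · 1000) = √841000 ≈ 917.1 mm.
Long: √(1189 · 1414) = √1681246 ≈ 1296.6 mm.

917 × 1297 mm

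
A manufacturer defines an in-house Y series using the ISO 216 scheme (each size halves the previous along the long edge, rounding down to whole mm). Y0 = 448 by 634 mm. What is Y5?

Y1 = 317 × 448 mm (from Y0 by 1 halving).
Y2: ⌊448/2⌋ × 317 = 224 × 317 mm
Y3: ⌊317/2⌋ × 224 = 158 × 224 mm
Y4: ⌊224/2⌋ × 158 = 112 × 158 mm
Y5: ⌊158/2⌋ × 112 = 79 × 112 mm

79 × 112 mm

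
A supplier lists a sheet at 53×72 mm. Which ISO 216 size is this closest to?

Aspect ratio 72/53 ≈ 1.358 (ISO target is √2 ≈ 1.414).
In the A-series (A0 area = 1 m²): A8 = 52 × 74 mm.
Off by 3 mm total — nearest standard size.

A8 (52 × 74 mm)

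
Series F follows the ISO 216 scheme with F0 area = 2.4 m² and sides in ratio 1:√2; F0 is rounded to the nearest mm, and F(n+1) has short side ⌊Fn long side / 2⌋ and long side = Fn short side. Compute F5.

230 × 325 mm

Let F0's short side be w mm. w · w√2 = 2.4 m² = 2,400,000 mm², so w ≈ 1302.7 mm and w√2 ≈ 1842.3 mm → F0 = 1303 × 1842 mm.
F1: ⌊1842/2⌋ × 1303 = 921 × 1303 mm
F2: ⌊1303/2⌋ × 921 = 651 × 921 mm
F3: ⌊921/2⌋ × 651 = 460 × 651 mm
F4: ⌊651/2⌋ × 460 = 325 × 460 mm
F5: ⌊460/2⌋ × 325 = 230 × 325 mm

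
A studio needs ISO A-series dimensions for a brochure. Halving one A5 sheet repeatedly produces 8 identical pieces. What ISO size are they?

8 = 2^3, so 3 halving steps.
A5 → A6 → … → A8 after 3 steps.

A8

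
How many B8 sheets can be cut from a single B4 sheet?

Each ISO step halves the sheet: 1 × B4 → 2 × B5 → 4 × B6 → 8 × B7 → …
From B4 to B8 is 4 halving steps: 2^4 = 16.

16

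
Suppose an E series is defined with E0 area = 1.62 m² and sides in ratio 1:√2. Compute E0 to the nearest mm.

1070 × 1514 mm

Let the short side be w mm. Then w · w√2 = 1.62 m² = 1,620,000 mm².
w² = 1,620,000/√2, so w ≈ 1070.3 mm; long side = w√2 ≈ 1513.6 mm.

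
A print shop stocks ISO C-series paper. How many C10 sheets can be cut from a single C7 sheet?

8

Each ISO step halves the sheet: 1 × C7 → 2 × C8 → 4 × C9 → 8 × C10
From C7 to C10 is 3 halving steps: 2^3 = 8.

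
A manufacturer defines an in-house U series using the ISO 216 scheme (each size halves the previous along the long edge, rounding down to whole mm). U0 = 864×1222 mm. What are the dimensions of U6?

108 × 152 mm

U1 = 611 × 864 mm (from U0 by 1 halving).
U2: ⌊864/2⌋ × 611 = 432 × 611 mm
U3: ⌊611/2⌋ × 432 = 305 × 432 mm
U4: ⌊432/2⌋ × 305 = 216 × 305 mm
U5: ⌊305/2⌋ × 216 = 152 × 216 mm
U6: ⌊216/2⌋ × 152 = 108 × 152 mm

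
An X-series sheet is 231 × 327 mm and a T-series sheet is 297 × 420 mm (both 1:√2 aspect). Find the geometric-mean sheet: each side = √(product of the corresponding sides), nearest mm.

262 × 371 mm

Short side: √(231 · 297) = √68607 ≈ 261.9 → 262 mm
Long side: √(327 · 420) = √137340 ≈ 370.6 → 371 mm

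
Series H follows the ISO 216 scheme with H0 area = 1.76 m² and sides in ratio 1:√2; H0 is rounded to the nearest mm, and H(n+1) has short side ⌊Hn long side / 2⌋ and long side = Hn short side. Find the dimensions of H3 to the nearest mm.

394 × 558 mm

Let H0's short side be w mm. w · w√2 = 1.76 m² = 1,760,000 mm², so w ≈ 1115.6 mm and w√2 ≈ 1577.7 mm → H0 = 1116 × 1578 mm.
H1: ⌊1578/2⌋ × 1116 = 789 × 1116 mm
H2: ⌊1116/2⌋ × 789 = 558 × 789 mm
H3: ⌊789/2⌋ × 558 = 394 × 558 mm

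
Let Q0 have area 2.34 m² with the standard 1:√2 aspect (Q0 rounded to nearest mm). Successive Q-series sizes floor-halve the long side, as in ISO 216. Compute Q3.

Let Q0's short side be w mm. w · w√2 = 2.34 m² = 2,340,000 mm², so w ≈ 1286.3 mm and w√2 ≈ 1819.1 mm → Q0 = 1286 × 1819 mm.
Q1: ⌊1819/2⌋ × 1286 = 909 × 1286 mm
Q2: ⌊1286/2⌋ × 909 = 643 × 909 mm
Q3: ⌊909/2⌋ × 643 = 454 × 643 mm

454 × 643 mm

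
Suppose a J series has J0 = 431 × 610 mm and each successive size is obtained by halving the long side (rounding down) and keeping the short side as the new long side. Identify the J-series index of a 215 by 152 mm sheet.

J3

J0: 431 × 610 mm
J1: 305 × 431 mm
J2: 215 × 305 mm
J3: 152 × 215 mm
J4: 107 × 152 mm
→ matches J3.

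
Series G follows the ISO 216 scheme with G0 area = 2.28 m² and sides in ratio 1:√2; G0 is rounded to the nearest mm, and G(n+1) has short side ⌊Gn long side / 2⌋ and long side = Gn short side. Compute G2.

635 × 898 mm

Let G0's short side be w mm. w · w√2 = 2.28 m² = 2,280,000 mm², so w ≈ 1269.7 mm and w√2 ≈ 1795.7 mm → G0 = 1270 × 1796 mm.
G1: ⌊1796/2⌋ × 1270 = 898 × 1270 mm
G2: ⌊1270/2⌋ × 898 = 635 × 898 mm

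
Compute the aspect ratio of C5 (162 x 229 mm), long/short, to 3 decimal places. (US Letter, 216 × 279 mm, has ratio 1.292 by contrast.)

229 / 162 = 1.414
Matches √2 ≈ 1.414 — the ISO 216 defining ratio.

1.414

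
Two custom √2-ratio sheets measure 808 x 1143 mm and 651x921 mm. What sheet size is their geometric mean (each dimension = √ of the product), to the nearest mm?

725 × 1026 mm

Short side: √(808 · 651) = √526008 ≈ 725.3 → 725 mm
Long side: √(1143 · 921) = √1052703 ≈ 1026.0 → 1026 mm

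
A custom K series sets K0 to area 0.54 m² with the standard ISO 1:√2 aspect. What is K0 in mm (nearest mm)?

618 × 874 mm

Let the short side be w mm. Then w · w√2 = 0.54 m² = 540,000 mm².
w² = 540,000/√2, so w ≈ 617.9 mm; long side = w√2 ≈ 873.9 mm.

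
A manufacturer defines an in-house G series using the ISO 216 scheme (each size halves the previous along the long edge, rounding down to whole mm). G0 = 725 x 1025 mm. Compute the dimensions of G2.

G1: ⌊1025/2⌋ × 725 = 512 × 725 mm
G2: ⌊725/2⌋ × 512 = 362 × 512 mm

362 × 512 mm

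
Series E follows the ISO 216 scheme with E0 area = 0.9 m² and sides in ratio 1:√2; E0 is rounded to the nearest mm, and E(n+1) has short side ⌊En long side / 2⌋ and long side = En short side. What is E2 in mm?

Let E0's short side be w mm. w · w√2 = 0.9 m² = 900,000 mm², so w ≈ 797.7 mm and w√2 ≈ 1128.2 mm → E0 = 798 × 1128 mm.
E1: ⌊1128/2⌋ × 798 = 564 × 798 mm
E2: ⌊798/2⌋ × 564 = 399 × 564 mm

399 × 564 mm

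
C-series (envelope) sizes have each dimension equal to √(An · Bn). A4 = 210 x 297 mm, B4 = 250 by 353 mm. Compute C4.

Short side: √(210 · 250) = √52500 ≈ 229.1 → 229 mm
Long side: √(297 · 353) = √104841 ≈ 323.8 → 324 mm

229 × 324 mm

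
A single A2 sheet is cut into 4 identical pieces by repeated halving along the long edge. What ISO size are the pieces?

4 = 2^2, so 2 halving steps.
A2 → A3 → … → A4 after 2 steps.

A4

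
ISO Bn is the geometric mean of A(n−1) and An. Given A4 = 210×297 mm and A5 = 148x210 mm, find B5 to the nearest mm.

Short side: √(210 · 148) = √31080 ≈ 176.3 → 176 mm
Long side: √(297 · 210) = √62370 ≈ 249.7 → 250 mm

176 × 250 mm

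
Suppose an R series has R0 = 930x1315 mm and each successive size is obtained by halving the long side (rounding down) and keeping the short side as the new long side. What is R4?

232 × 328 mm

R1 = 657 × 930 mm (from R0 by 1 halving).
R2: ⌊930/2⌋ × 657 = 465 × 657 mm
R3: ⌊657/2⌋ × 465 = 328 × 465 mm
R4: ⌊465/2⌋ × 328 = 232 × 328 mm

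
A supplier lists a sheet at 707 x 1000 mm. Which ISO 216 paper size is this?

B1 (707 × 1000 mm)

Aspect ratio 1000/707 ≈ 1.414 — close to the ISO √2 ≈ 1.414.
In the B-series (B0 = 1000 × 1414 mm): B1 = 707 × 1000 mm.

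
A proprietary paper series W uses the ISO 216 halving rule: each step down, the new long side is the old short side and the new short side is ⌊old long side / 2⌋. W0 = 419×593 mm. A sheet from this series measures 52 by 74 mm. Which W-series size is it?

W0: 419 × 593 mm
W1: 296 × 419 mm
W2: 209 × 296 mm
W3: 148 × 209 mm
W4: 104 × 148 mm
W5: 74 × 104 mm
W6: 52 × 74 mm
W7: 37 × 52 mm
→ matches W6.

W6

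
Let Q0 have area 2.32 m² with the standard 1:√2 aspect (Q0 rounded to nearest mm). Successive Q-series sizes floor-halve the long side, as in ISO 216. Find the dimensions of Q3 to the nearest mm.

452 × 640 mm

Let Q0's short side be w mm. w · w√2 = 2.32 m² = 2,320,000 mm², so w ≈ 1280.8 mm and w√2 ≈ 1811.3 mm → Q0 = 1281 × 1811 mm.
Q1: ⌊1811/2⌋ × 1281 = 905 × 1281 mm
Q2: ⌊1281/2⌋ × 905 = 640 × 905 mm
Q3: ⌊905/2⌋ × 640 = 452 × 640 mm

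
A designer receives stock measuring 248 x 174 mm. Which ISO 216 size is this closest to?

B5 (176 × 250 mm)

Aspect ratio 248/174 ≈ 1.425 — close to the ISO √2 ≈ 1.414.
In the B-series (B0 = 1000 × 1414 mm): B5 = 176 × 250 mm.
Off by 4 mm total — nearest standard size.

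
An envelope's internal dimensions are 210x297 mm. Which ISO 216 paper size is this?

A4 (210 × 297 mm)

Aspect ratio 297/210 ≈ 1.414 — close to the ISO √2 ≈ 1.414.
In the A-series (A0 area = 1 m²): A4 = 210 × 297 mm.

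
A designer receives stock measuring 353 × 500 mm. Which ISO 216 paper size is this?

B3 (353 × 500 mm)

Aspect ratio 500/353 ≈ 1.416 — close to the ISO √2 ≈ 1.414.
In the B-series (B0 = 1000 × 1414 mm): B3 = 353 × 500 mm.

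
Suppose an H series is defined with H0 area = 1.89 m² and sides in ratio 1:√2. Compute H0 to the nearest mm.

Let the short side be w mm. Then w · w√2 = 1.89 m² = 1,890,000 mm².
w² = 1,890,000/√2, so w ≈ 1156.0 mm; long side = w√2 ≈ 1634.9 mm.

1156 × 1635 mm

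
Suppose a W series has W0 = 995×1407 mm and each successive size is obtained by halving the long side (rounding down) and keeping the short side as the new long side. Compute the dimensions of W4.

248 × 351 mm

W1: ⌊1407/2⌋ × 995 = 703 × 995 mm
W2: ⌊995/2⌋ × 703 = 497 × 703 mm
W3: ⌊703/2⌋ × 497 = 351 × 497 mm
W4: ⌊497/2⌋ × 351 = 248 × 351 mm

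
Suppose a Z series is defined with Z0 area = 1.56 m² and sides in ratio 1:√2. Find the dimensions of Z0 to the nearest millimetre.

1050 × 1485 mm

Let the short side be w mm. Then w · w√2 = 1.56 m² = 1,560,000 mm².
w² = 1,560,000/√2, so w ≈ 1050.3 mm; long side = w√2 ≈ 1485.3 mm.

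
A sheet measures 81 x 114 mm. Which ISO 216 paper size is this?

C7 (81 × 114 mm)

Aspect ratio 114/81 ≈ 1.407 — close to the ISO √2 ≈ 1.414.
In the C-series (envelope sizes, between A and B): C7 = 81 × 114 mm.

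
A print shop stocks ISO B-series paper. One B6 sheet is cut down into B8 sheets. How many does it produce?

B6 = 125 × 176 mm; B8 = 62 × 88 mm.
Each halving step doubles the count; 2 steps from B6 to B8.
2^2 = 4.

4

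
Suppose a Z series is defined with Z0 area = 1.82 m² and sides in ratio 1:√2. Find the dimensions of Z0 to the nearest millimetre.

Let the short side be w mm. Then w · w√2 = 1.82 m² = 1,820,000 mm².
w² = 1,820,000/√2, so w ≈ 1134.4 mm; long side = w√2 ≈ 1604.3 mm.

1134 × 1604 mm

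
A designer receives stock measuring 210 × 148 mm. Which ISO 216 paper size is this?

A5 (148 × 210 mm)

Aspect ratio 210/148 ≈ 1.419 — close to the ISO √2 ≈ 1.414.
In the A-series (A0 area = 1 m²): A5 = 148 × 210 mm.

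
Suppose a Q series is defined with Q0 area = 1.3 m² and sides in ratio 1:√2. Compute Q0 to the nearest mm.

959 × 1356 mm

Let the short side be w mm. Then w · w√2 = 1.3 m² = 1,300,000 mm².
w² = 1,300,000/√2, so w ≈ 958.8 mm; long side = w√2 ≈ 1355.9 mm.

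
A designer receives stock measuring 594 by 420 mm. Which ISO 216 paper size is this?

A2 (420 × 594 mm)

Aspect ratio 594/420 ≈ 1.414 — close to the ISO √2 ≈ 1.414.
In the A-series (A0 area = 1 m²): A2 = 420 × 594 mm.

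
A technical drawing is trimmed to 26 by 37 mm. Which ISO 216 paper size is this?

Aspect ratio 37/26 ≈ 1.423 — close to the ISO √2 ≈ 1.414.
In the A-series (A0 area = 1 m²): A10 = 26 × 37 mm.

A10 (26 × 37 mm)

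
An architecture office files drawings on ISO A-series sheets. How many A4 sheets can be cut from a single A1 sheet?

8

Each ISO step halves the sheet: 1 × A1 → 2 × A2 → 4 × A3 → 8 × A4
From A1 to A4 is 3 halving steps: 2^3 = 8.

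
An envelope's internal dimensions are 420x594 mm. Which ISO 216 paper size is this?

Aspect ratio 594/420 ≈ 1.414 — close to the ISO √2 ≈ 1.414.
In the A-series (A0 area = 1 m²): A2 = 420 × 594 mm.

A2 (420 × 594 mm)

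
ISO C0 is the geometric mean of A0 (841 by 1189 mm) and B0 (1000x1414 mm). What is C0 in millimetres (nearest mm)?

Short: √(841 · 1000) = √841000 ≈ 917.1 mm.
Long: √(1189 · 1414) = √1681246 ≈ 1296.6 mm.

917 × 1297 mm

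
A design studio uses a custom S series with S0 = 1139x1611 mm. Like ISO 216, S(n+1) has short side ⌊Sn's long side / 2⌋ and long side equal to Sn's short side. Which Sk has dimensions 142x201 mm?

S0: 1139 × 1611 mm
S1: 805 × 1139 mm
S2: 569 × 805 mm
S3: 402 × 569 mm
S4: 284 × 402 mm
S5: 201 × 284 mm
S6: 142 × 201 mm
S7: 100 × 142 mm
→ matches S6.

S6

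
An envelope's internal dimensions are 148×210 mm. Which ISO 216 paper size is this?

A5 (148 × 210 mm)

Aspect ratio 210/148 ≈ 1.419 — close to the ISO √2 ≈ 1.414.
In the A-series (A0 area = 1 m²): A5 = 148 × 210 mm.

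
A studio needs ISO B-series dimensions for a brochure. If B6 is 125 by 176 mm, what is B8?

62 × 88 mm

B7: ⌊176/2⌋ × 125 = 88 × 125 mm
B8: ⌊125/2⌋ × 88 = 62 × 88 mm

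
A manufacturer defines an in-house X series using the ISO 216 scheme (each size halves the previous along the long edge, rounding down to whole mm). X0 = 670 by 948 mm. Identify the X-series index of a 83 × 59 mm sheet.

X7

X0: 670 × 948 mm
X1: 474 × 670 mm
X2: 335 × 474 mm
X3: 237 × 335 mm
X4: 167 × 237 mm
X5: 118 × 167 mm
X6: 83 × 118 mm
X7: 59 × 83 mm
X8: 41 × 59 mm
→ matches X7.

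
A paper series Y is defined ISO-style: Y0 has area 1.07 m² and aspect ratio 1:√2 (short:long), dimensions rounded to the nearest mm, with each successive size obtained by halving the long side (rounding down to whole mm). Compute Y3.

Let Y0's short side be w mm. w · w√2 = 1.07 m² = 1,070,000 mm², so w ≈ 869.8 mm and w√2 ≈ 1230.1 mm → Y0 = 870 × 1230 mm.
Y1: ⌊1230/2⌋ × 870 = 615 × 870 mm
Y2: ⌊870/2⌋ × 615 = 435 × 615 mm
Y3: ⌊615/2⌋ × 435 = 307 × 435 mm

307 × 435 mm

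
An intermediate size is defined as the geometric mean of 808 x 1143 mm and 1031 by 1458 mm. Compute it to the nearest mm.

Short side: √(808 · 1031) = √833048 ≈ 912.7 → 913 mm
Long side: √(1143 · 1458) = √1666494 ≈ 1290.9 → 1291 mm

913 × 1291 mm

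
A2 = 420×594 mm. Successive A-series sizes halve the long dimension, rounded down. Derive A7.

A3: ⌊594/2⌋ × 420 = 297 × 420 mm
A4: ⌊420/2⌋ × 297 = 210 × 297 mm
A5: ⌊297/2⌋ × 210 = 148 × 210 mm
A6: ⌊210/2⌋ × 148 = 105 × 148 mm
A7: ⌊148/2⌋ × 105 = 74 × 105 mm

74 × 105 mm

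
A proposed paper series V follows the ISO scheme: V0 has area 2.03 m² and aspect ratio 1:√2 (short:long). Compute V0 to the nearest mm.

Let the short side be w mm. Then w · w√2 = 2.03 m² = 2,030,000 mm².
w² = 2,030,000/√2, so w ≈ 1198.1 mm; long side = w√2 ≈ 1694.4 mm.

1198 × 1694 mm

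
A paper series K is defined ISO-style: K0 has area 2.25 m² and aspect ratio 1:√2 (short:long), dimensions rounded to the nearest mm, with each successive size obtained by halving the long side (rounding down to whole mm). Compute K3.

Let K0's short side be w mm. w · w√2 = 2.25 m² = 2,250,000 mm², so w ≈ 1261.3 mm and w√2 ≈ 1783.8 mm → K0 = 1261 × 1784 mm.
K1: ⌊1784/2⌋ × 1261 = 892 × 1261 mm
K2: ⌊1261/2⌋ × 892 = 630 × 892 mm
K3: ⌊892/2⌋ × 630 = 446 × 630 mm

446 × 630 mm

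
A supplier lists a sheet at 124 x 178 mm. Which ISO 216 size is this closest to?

Aspect ratio 178/124 ≈ 1.435 (ISO target is √2 ≈ 1.414).
In the B-series (B0 = 1000 × 1414 mm): B6 = 125 × 176 mm.
Off by 3 mm total — nearest standard size.

B6 (125 × 176 mm)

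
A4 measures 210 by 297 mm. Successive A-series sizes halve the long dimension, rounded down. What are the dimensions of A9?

A5: ⌊297/2⌋ × 210 = 148 × 210 mm
A6: ⌊210/2⌋ × 148 = 105 × 148 mm
A7: ⌊148/2⌋ × 105 = 74 × 105 mm
A8: ⌊105/2⌋ × 74 = 52 × 74 mm
A9: ⌊74/2⌋ × 52 = 37 × 52 mm

37 × 52 mm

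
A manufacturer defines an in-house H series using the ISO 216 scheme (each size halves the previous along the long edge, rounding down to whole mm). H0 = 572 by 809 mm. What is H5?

H1: ⌊809/2⌋ × 572 = 404 × 572 mm
H2: ⌊572/2⌋ × 404 = 286 × 404 mm
H3: ⌊404/2⌋ × 286 = 202 × 286 mm
H4: ⌊286/2⌋ × 202 = 143 × 202 mm
H5: ⌊202/2⌋ × 143 = 101 × 143 mm

101 × 143 mm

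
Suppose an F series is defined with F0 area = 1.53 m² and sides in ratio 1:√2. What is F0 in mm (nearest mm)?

Let the short side be w mm. Then w · w√2 = 1.53 m² = 1,530,000 mm².
w² = 1,530,000/√2, so w ≈ 1040.1 mm; long side = w√2 ≈ 1471.0 mm.

1040 × 1471 mm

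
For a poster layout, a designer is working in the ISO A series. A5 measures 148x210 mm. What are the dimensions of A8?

A6: ⌊210/2⌋ × 148 = 105 × 148 mm
A7: ⌊148/2⌋ × 105 = 74 × 105 mm
A8: ⌊105/2⌋ × 74 = 52 × 74 mm

52 × 74 mm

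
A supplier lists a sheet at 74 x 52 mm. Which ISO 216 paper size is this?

A8 (52 × 74 mm)

Aspect ratio 74/52 ≈ 1.423 — close to the ISO √2 ≈ 1.414.
In the A-series (A0 area = 1 m²): A8 = 52 × 74 mm.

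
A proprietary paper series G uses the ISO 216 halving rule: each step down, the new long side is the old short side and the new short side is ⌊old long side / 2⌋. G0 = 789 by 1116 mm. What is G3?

G1: ⌊1116/2⌋ × 789 = 558 × 789 mm
G2: ⌊789/2⌋ × 558 = 394 × 558 mm
G3: ⌊558/2⌋ × 394 = 279 × 394 mm

279 × 394 mm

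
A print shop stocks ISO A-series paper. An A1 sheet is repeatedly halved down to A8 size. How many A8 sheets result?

128

Each ISO step halves the sheet: 1 × A1 → 2 × A2 → 4 × A3 → 8 × A4 → …
From A1 to A8 is 7 halving steps: 2^7 = 128.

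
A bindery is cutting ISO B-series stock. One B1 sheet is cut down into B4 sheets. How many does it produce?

B1 = 707 × 1000 mm; B4 = 250 × 353 mm.
Each halving step doubles the count; 3 steps from B1 to B4.
2^3 = 8.

8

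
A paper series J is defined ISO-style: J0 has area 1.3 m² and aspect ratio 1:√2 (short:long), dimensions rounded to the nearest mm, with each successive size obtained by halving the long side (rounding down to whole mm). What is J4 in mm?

Let J0's short side be w mm. w · w√2 = 1.3 m² = 1,300,000 mm², so w ≈ 958.8 mm and w√2 ≈ 1355.9 mm → J0 = 959 × 1356 mm.
J1: ⌊1356/2⌋ × 959 = 678 × 959 mm
J2: ⌊959/2⌋ × 678 = 479 × 678 mm
J3: ⌊678/2⌋ × 479 = 339 × 479 mm
J4: ⌊479/2⌋ × 339 = 239 × 339 mm

239 × 339 mm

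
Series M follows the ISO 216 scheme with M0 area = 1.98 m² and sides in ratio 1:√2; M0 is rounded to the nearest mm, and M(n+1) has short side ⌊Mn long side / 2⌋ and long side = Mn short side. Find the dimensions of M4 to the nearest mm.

295 × 418 mm

Let M0's short side be w mm. w · w√2 = 1.98 m² = 1,980,000 mm², so w ≈ 1183.2 mm and w√2 ≈ 1673.4 mm → M0 = 1183 × 1673 mm.
M1: ⌊1673/2⌋ × 1183 = 836 × 1183 mm
M2: ⌊1183/2⌋ × 836 = 591 × 836 mm
M3: ⌊836/2⌋ × 591 = 418 × 591 mm
M4: ⌊591/2⌋ × 418 = 295 × 418 mm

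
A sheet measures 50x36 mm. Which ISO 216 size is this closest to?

Aspect ratio 50/36 ≈ 1.389 (ISO target is √2 ≈ 1.414).
In the A-series (A0 area = 1 m²): A9 = 37 × 52 mm.
Off by 3 mm total — nearest standard size.

A9 (37 × 52 mm)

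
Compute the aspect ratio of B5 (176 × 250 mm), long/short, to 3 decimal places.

1.420

250 / 176 = 1.420
ISO 216 targets √2 ≈ 1.414; the +0.006 deviation is from mm rounding.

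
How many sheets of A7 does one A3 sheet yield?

Each ISO step halves the sheet: 1 × A3 → 2 × A4 → 4 × A5 → 8 × A6 → …
From A3 to A7 is 4 halving steps: 2^4 = 16.

16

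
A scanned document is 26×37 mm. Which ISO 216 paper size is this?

A10 (26 × 37 mm)

Aspect ratio 37/26 ≈ 1.423 — close to the ISO √2 ≈ 1.414.
In the A-series (A0 area = 1 m²): A10 = 26 × 37 mm.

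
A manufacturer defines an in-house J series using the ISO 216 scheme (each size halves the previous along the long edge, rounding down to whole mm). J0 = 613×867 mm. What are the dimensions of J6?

76 × 108 mm

J1: ⌊867/2⌋ × 613 = 433 × 613 mm
J2: ⌊613/2⌋ × 433 = 306 × 433 mm
J3: ⌊433/2⌋ × 306 = 216 × 306 mm
J4: ⌊306/2⌋ × 216 = 153 × 216 mm
J5: ⌊216/2⌋ × 153 = 108 × 153 mm
J6: ⌊153/2⌋ × 108 = 76 × 108 mm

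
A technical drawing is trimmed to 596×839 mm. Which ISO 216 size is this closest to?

A1 (594 × 841 mm)

Aspect ratio 839/596 ≈ 1.408 — close to the ISO √2 ≈ 1.414.
In the A-series (A0 area = 1 m²): A1 = 594 × 841 mm.
Off by 4 mm total — nearest standard size.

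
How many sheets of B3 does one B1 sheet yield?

4

B1 = 707 × 1000 mm; B3 = 353 × 500 mm.
Each halving step doubles the count; 2 steps from B1 to B3.
2^2 = 4.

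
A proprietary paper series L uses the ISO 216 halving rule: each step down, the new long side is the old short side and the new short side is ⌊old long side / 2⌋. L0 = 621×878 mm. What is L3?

L1: ⌊878/2⌋ × 621 = 439 × 621 mm
L2: ⌊621/2⌋ × 439 = 310 × 439 mm
L3: ⌊439/2⌋ × 310 = 219 × 310 mm

219 × 310 mm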